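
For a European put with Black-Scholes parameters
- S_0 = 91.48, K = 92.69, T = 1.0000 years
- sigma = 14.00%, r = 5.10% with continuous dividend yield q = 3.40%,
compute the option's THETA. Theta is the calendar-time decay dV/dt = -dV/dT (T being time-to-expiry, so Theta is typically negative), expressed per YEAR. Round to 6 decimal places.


Answer: Theta = -1.521789

Derivation:
d1 = 0.0975698376; d2 = -0.0424301624
phi(d1) = 0.3970478527; exp(-qT) = 0.9665715046; exp(-rT) = 0.9502786705
Theta = -S*exp(-qT)*phi(d1)*sigma/(2*sqrt(T)) + r*K*exp(-rT)*N(-d2) - q*S*exp(-qT)*N(-d1)
N(-d1) = 0.4611369381; N(-d2) = 0.5169221081; sqrt(T) = 1.0000000000
Term 1 = -91.4800 * 0.9665715046 * 0.3970478527 * 0.1400 / (2 * 1.0000000000) = -2.4575424890
Term 2 = 0.0510 * 92.6900 * 0.9502786705 * 0.5169221081 = 2.3220905254
Term 3 = -0.0340 * 91.4800 * 0.9665715046 * 0.4611369381 = -1.3863375039
Theta = -2.4575424890 + (2.3220905254) + (-1.3863375039) = -1.521789


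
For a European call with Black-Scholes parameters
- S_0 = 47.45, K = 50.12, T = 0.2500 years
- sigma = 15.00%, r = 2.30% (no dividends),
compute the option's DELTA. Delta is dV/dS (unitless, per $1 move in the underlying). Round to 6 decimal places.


d1 = -0.6157480663; d2 = -0.6907480663
phi(d1) = 0.3300499165; exp(-qT) = 1.0000000000; exp(-rT) = 0.9942664996
N(d1) = 0.2690304041
Delta = exp(-qT) * N(d1) = 1.0000000000 * 0.2690304041 = 0.269030

Answer: Delta = 0.269030


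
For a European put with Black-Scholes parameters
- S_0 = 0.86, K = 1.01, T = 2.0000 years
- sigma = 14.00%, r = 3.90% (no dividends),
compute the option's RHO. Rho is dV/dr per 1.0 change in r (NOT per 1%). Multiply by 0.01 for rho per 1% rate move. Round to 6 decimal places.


d1 = -0.3190729476; d2 = -0.5170628464
phi(d1) = 0.3791428219; exp(-qT) = 1.0000000000; exp(-rT) = 0.9249644265
N(-d2) = 0.6974438558
Rho = -K*T*exp(-rT)*N(-d2) = -1.0100 * 2.0000 * 0.9249644265 * 0.6974438558 = -1.303124

Answer: Rho = -1.303124


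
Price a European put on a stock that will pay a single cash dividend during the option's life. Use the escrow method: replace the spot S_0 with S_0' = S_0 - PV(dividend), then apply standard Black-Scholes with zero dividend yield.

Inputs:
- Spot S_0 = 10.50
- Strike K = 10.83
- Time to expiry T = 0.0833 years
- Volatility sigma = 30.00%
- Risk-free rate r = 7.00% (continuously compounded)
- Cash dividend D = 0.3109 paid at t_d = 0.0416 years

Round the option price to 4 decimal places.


PV(D) = D * exp(-r * t_d) = 0.3109 * 0.99709224 = 0.30999598
S_0' = S_0 - PV(D) = 10.5000 - 0.30999598 = 10.19000402
d1 = (ln(S_0'/K) + (r + sigma^2/2)*T) / (sigma*sqrt(T)) = -0.59286469
d2 = d1 - sigma*sqrt(T) = -0.67944991
exp(-rT) = 0.99418597
N(-d1) = 0.72336415; N(-d2) = 0.75157358
P = K * exp(-rT) * N(-d2) - S_0' * N(-d1) = 10.8300 * 0.99418597 * 0.75157358 - 10.19000402 * 0.72336415 = 0.7211

Answer: Price = 0.7211


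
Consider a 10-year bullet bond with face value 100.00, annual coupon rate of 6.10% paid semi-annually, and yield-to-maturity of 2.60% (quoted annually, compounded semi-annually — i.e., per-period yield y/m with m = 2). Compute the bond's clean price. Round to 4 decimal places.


Coupon per period c = face * coupon_rate / m = 3.050000
Periods per year m = 2; per-period yield y/m = 0.013000
Number of cashflows N = 20
Cashflows (t years, CF_t, discount factor 1/(1+y/m)^(m*t), PV):
  t = 0.5000: CF_t = 3.050000, DF = 0.987167, PV = 3.010859
  t = 1.0000: CF_t = 3.050000, DF = 0.974498, PV = 2.972220
  t = 1.5000: CF_t = 3.050000, DF = 0.961992, PV = 2.934077
  t = 2.0000: CF_t = 3.050000, DF = 0.949647, PV = 2.896423
  t = 2.5000: CF_t = 3.050000, DF = 0.937460, PV = 2.859253
  t = 3.0000: CF_t = 3.050000, DF = 0.925429, PV = 2.822560
  t = 3.5000: CF_t = 3.050000, DF = 0.913553, PV = 2.786338
  t = 4.0000: CF_t = 3.050000, DF = 0.901829, PV = 2.750580
  t = 4.5000: CF_t = 3.050000, DF = 0.890256, PV = 2.715281
  t = 5.0000: CF_t = 3.050000, DF = 0.878831, PV = 2.680436
  t = 5.5000: CF_t = 3.050000, DF = 0.867553, PV = 2.646037
  t = 6.0000: CF_t = 3.050000, DF = 0.856420, PV = 2.612080
  t = 6.5000: CF_t = 3.050000, DF = 0.845429, PV = 2.578559
  t = 7.0000: CF_t = 3.050000, DF = 0.834580, PV = 2.545468
  t = 7.5000: CF_t = 3.050000, DF = 0.823869, PV = 2.512801
  t = 8.0000: CF_t = 3.050000, DF = 0.813296, PV = 2.480554
  t = 8.5000: CF_t = 3.050000, DF = 0.802859, PV = 2.448721
  t = 9.0000: CF_t = 3.050000, DF = 0.792556, PV = 2.417296
  t = 9.5000: CF_t = 3.050000, DF = 0.782385, PV = 2.386274
  t = 10.0000: CF_t = 103.050000, DF = 0.772345, PV = 79.590107
Price P = sum_t PV_t = 130.645924

Answer: Price = 130.6459


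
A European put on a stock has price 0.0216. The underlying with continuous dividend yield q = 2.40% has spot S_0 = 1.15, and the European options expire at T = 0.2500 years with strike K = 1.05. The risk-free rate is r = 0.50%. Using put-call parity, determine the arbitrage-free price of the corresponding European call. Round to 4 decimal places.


Put-call parity: C - P = S_0 * exp(-qT) - K * exp(-rT).
S_0 * exp(-qT) = 1.1500 * 0.99401796 = 1.14312066
K * exp(-rT) = 1.0500 * 0.99875078 = 1.04868832
C = P + S*exp(-qT) - K*exp(-rT)
C = 0.0216 + 1.14312066 - 1.04868832 = 0.1160

Answer: Call price = 0.1160


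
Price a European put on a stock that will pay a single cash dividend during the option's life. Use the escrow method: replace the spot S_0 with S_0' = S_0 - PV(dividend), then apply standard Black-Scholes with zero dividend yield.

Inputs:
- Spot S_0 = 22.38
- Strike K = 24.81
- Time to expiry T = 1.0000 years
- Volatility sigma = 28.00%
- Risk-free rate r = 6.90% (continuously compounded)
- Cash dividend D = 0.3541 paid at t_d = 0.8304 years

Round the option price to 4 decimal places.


PV(D) = D * exp(-r * t_d) = 0.3541 * 0.94431300 = 0.33438123
S_0' = S_0 - PV(D) = 22.3800 - 0.33438123 = 22.04561877
d1 = (ln(S_0'/K) + (r + sigma^2/2)*T) / (sigma*sqrt(T)) = -0.03547468
d2 = d1 - sigma*sqrt(T) = -0.31547468
exp(-rT) = 0.93332668
N(-d1) = 0.51414938; N(-d2) = 0.62379936
P = K * exp(-rT) * N(-d2) - S_0' * N(-d1) = 24.8100 * 0.93332668 * 0.62379936 - 22.04561877 * 0.51414938 = 3.1099

Answer: Price = 3.1099


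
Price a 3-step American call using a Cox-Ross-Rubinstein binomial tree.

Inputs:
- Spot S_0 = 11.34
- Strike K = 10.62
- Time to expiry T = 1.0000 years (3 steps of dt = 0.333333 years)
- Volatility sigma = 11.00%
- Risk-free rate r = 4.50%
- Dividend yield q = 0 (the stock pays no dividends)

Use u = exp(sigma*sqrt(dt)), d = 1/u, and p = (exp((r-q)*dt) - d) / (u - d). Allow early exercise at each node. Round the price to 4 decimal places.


Answer: Price = V(0,0) = 1.2619

Derivation:
dt = T/N = 0.333333
u = exp(sigma*sqrt(dt)) = 1.065569; d = 1/u = 0.938466
p = (exp((r-q)*dt) - d) / (u - d) = 0.603033
Discount per step: exp(-r*dt) = 0.985112
Stock lattice S(k, i) with i counting down-moves:
  k=0: S(0,0) = 11.3400
  k=1: S(1,0) = 12.0835; S(1,1) = 10.6422
  k=2: S(2,0) = 12.8758; S(2,1) = 11.3400; S(2,2) = 9.9873
  k=3: S(3,0) = 13.7201; S(3,1) = 12.0835; S(3,2) = 10.6422; S(3,3) = 9.3728
Terminal payoffs V(N, i) = max(S_T - K, 0):
  V(3,0) = 3.100100; V(3,1) = 1.463548; V(3,2) = 0.022206; V(3,3) = 0.000000
Backward induction: V(k, i) = exp(-r*dt) * [p * V(k+1, i) + (1-p) * V(k+1, i+1)]; then take max(V_cont, immediate exercise) for American.
  V(2,0) = exp(-r*dt) * [p*3.100100 + (1-p)*1.463548] = 2.413960; exercise = 2.255849; V(2,0) = max -> 2.413960
  V(2,1) = exp(-r*dt) * [p*1.463548 + (1-p)*0.022206] = 0.878111; exercise = 0.720000; V(2,1) = max -> 0.878111
  V(2,2) = exp(-r*dt) * [p*0.022206 + (1-p)*0.000000] = 0.013191; exercise = 0.000000; V(2,2) = max -> 0.013191
  V(1,0) = exp(-r*dt) * [p*2.413960 + (1-p)*0.878111] = 1.777416; exercise = 1.463548; V(1,0) = max -> 1.777416
  V(1,1) = exp(-r*dt) * [p*0.878111 + (1-p)*0.013191] = 0.526805; exercise = 0.022206; V(1,1) = max -> 0.526805
  V(0,0) = exp(-r*dt) * [p*1.777416 + (1-p)*0.526805] = 1.261893; exercise = 0.720000; V(0,0) = max -> 1.261893


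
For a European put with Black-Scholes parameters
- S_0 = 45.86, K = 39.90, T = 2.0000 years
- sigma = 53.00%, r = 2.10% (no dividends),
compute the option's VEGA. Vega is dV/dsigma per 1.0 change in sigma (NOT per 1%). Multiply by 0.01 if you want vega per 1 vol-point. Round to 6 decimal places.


d1 = 0.6165396822; d2 = -0.1329935059
phi(d1) = 0.3298889742; exp(-qT) = 1.0000000000; exp(-rT) = 0.9588697806
Vega = S * exp(-qT) * phi(d1) * sqrt(T) = 45.8600 * 1.0000000000 * 0.3298889742 * 1.4142135624 = 21.395225

Answer: Vega = 21.395225


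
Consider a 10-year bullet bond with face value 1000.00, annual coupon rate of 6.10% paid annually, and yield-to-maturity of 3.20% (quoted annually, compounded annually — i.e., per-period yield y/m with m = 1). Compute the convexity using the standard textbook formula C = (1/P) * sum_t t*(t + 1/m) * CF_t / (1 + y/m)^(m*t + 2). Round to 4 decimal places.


Coupon per period c = face * coupon_rate / m = 61.000000
Periods per year m = 1; per-period yield y/m = 0.032000
Number of cashflows N = 10
Cashflows (t years, CF_t, discount factor 1/(1+y/m)^(m*t), PV):
  t = 1.0000: CF_t = 61.000000, DF = 0.968992, PV = 59.108527
  t = 2.0000: CF_t = 61.000000, DF = 0.938946, PV = 57.275705
  t = 3.0000: CF_t = 61.000000, DF = 0.909831, PV = 55.499714
  t = 4.0000: CF_t = 61.000000, DF = 0.881620, PV = 53.778792
  t = 5.0000: CF_t = 61.000000, DF = 0.854283, PV = 52.111233
  t = 6.0000: CF_t = 61.000000, DF = 0.827793, PV = 50.495381
  t = 7.0000: CF_t = 61.000000, DF = 0.802125, PV = 48.929633
  t = 8.0000: CF_t = 61.000000, DF = 0.777253, PV = 47.412435
  t = 9.0000: CF_t = 61.000000, DF = 0.753152, PV = 45.942282
  t = 10.0000: CF_t = 1061.000000, DF = 0.729799, PV = 774.316317
Price P = sum_t PV_t = 1244.870017
Convexity numerator sum_t t*(t + 1/m) * CF_t / (1+y/m)^(m*t + 2):
  t = 1.0000: term = 110.999427
  t = 2.0000: term = 322.672754
  t = 3.0000: term = 625.334795
  t = 4.0000: term = 1009.907615
  t = 5.0000: term = 1467.888975
  t = 6.0000: term = 1991.322253
  t = 7.0000: term = 2572.767769
  t = 8.0000: term = 3205.275460
  t = 9.0000: term = 3882.358842
  t = 10.0000: term = 79974.530938
Convexity = (1/P) * sum = 95163.058830 / 1244.870017 = 76.444173

Answer: Convexity = 76.4442


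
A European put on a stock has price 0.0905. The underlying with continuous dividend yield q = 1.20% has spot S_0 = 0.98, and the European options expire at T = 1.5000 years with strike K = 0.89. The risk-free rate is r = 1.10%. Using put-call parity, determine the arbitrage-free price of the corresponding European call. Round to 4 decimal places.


Put-call parity: C - P = S_0 * exp(-qT) - K * exp(-rT).
S_0 * exp(-qT) = 0.9800 * 0.98216103 = 0.96251781
K * exp(-rT) = 0.8900 * 0.98363538 = 0.87543549
C = P + S*exp(-qT) - K*exp(-rT)
C = 0.0905 + 0.96251781 - 0.87543549 = 0.1776

Answer: Call price = 0.1776


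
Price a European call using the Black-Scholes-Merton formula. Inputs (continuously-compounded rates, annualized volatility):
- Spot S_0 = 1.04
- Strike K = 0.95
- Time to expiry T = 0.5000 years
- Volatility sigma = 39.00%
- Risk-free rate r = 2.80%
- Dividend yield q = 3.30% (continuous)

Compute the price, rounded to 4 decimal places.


d1 = (ln(S/K) + (r - q + 0.5*sigma^2) * T) / (sigma * sqrt(T)) = 0.45704122
d2 = d1 - sigma * sqrt(T) = 0.18126957
exp(-rT) = 0.98609754; exp(-qT) = 0.98363538
C = S_0 * exp(-qT) * N(d1) - K * exp(-rT) * N(d2)
N(d1) = 0.67617929; N(d2) = 0.57192201
C = 1.0400 * 0.98363538 * 0.67617929 - 0.9500 * 0.98609754 * 0.57192201 = 0.1559

Answer: Price = 0.1559


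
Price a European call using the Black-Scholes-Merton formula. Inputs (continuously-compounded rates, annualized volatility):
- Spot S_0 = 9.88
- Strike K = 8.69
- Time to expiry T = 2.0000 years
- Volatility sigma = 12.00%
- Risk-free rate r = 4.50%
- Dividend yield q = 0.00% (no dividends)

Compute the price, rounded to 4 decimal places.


Answer: Price = 2.0082

Derivation:
d1 = (ln(S/K) + (r - q + 0.5*sigma^2) * T) / (sigma * sqrt(T)) = 1.37143108
d2 = d1 - sigma * sqrt(T) = 1.20172546
exp(-rT) = 0.91393119; exp(-qT) = 1.00000000
C = S_0 * exp(-qT) * N(d1) - K * exp(-rT) * N(d2)
N(d1) = 0.91487969; N(d2) = 0.88526504
C = 9.8800 * 1.00000000 * 0.91487969 - 8.6900 * 0.91393119 * 0.88526504 = 2.0082


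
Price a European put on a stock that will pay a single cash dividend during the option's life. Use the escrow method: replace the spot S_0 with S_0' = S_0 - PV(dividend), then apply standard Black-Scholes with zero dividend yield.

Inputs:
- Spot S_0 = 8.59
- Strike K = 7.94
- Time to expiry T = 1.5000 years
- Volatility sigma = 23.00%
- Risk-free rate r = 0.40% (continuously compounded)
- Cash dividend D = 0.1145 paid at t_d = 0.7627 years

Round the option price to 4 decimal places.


PV(D) = D * exp(-r * t_d) = 0.1145 * 0.99695385 = 0.11415122
S_0' = S_0 - PV(D) = 8.5900 - 0.11415122 = 8.47584878
d1 = (ln(S_0'/K) + (r + sigma^2/2)*T) / (sigma*sqrt(T)) = 0.39398631
d2 = d1 - sigma*sqrt(T) = 0.11229499
exp(-rT) = 0.99401796
N(-d1) = 0.34679557; N(-d2) = 0.45529476
P = K * exp(-rT) * N(-d2) - S_0' * N(-d1) = 7.9400 * 0.99401796 * 0.45529476 - 8.47584878 * 0.34679557 = 0.6540

Answer: Price = 0.6540


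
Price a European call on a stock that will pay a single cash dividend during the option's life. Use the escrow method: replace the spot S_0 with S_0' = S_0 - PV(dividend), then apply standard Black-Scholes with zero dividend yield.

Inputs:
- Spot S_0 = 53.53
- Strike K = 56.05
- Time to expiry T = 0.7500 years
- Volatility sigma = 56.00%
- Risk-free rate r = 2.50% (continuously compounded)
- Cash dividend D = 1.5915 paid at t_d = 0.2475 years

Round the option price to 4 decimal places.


PV(D) = D * exp(-r * t_d) = 1.5915 * 0.99383160 = 1.58168300
S_0' = S_0 - PV(D) = 53.5300 - 1.58168300 = 51.94831700
d1 = (ln(S_0'/K) + (r + sigma^2/2)*T) / (sigma*sqrt(T)) = 0.12445027
d2 = d1 - sigma*sqrt(T) = -0.36052396
exp(-rT) = 0.98142469
N(d1) = 0.54952061; N(d2) = 0.35922767
C = S_0' * N(d1) - K * exp(-rT) * N(d2) = 51.94831700 * 0.54952061 - 56.0500 * 0.98142469 * 0.35922767 = 8.7860

Answer: Price = 8.7860


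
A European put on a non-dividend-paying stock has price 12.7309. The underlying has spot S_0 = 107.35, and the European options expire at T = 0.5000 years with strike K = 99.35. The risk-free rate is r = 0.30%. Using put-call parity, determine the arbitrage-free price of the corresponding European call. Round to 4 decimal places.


Answer: Call price = 20.8798

Derivation:
Put-call parity: C - P = S_0 * exp(-qT) - K * exp(-rT).
S_0 * exp(-qT) = 107.3500 * 1.00000000 = 107.35000000
K * exp(-rT) = 99.3500 * 0.99850112 = 99.20108671
C = P + S*exp(-qT) - K*exp(-rT)
C = 12.7309 + 107.35000000 - 99.20108671 = 20.8798


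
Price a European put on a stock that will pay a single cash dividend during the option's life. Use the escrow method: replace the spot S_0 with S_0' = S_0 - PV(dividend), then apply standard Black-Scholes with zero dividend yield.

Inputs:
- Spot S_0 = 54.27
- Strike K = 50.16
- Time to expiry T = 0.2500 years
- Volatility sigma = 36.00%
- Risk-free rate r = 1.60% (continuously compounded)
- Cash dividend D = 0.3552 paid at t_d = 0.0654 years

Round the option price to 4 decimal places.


PV(D) = D * exp(-r * t_d) = 0.3552 * 0.99895415 = 0.35482851
S_0' = S_0 - PV(D) = 54.2700 - 0.35482851 = 53.91517149
d1 = (ln(S_0'/K) + (r + sigma^2/2)*T) / (sigma*sqrt(T)) = 0.51330009
d2 = d1 - sigma*sqrt(T) = 0.33330009
exp(-rT) = 0.99600799
N(-d1) = 0.30387071; N(-d2) = 0.36945388
P = K * exp(-rT) * N(-d2) - S_0' * N(-d1) = 50.1600 * 0.99600799 * 0.36945388 - 53.91517149 * 0.30387071 = 2.0746

Answer: Price = 2.0746


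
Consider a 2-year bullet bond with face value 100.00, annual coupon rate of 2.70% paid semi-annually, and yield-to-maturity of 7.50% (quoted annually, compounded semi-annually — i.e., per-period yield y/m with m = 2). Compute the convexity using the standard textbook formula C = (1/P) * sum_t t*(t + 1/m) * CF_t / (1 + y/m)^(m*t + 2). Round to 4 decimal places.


Answer: Convexity = 4.5161

Derivation:
Coupon per period c = face * coupon_rate / m = 1.350000
Periods per year m = 2; per-period yield y/m = 0.037500
Number of cashflows N = 4
Cashflows (t years, CF_t, discount factor 1/(1+y/m)^(m*t), PV):
  t = 0.5000: CF_t = 1.350000, DF = 0.963855, PV = 1.301205
  t = 1.0000: CF_t = 1.350000, DF = 0.929017, PV = 1.254173
  t = 1.5000: CF_t = 1.350000, DF = 0.895438, PV = 1.208842
  t = 2.0000: CF_t = 101.350000, DF = 0.863073, PV = 87.472458
Price P = sum_t PV_t = 91.236678
Convexity numerator sum_t t*(t + 1/m) * CF_t / (1+y/m)^(m*t + 2):
  t = 0.5000: term = 0.604421
  t = 1.0000: term = 1.747723
  t = 1.5000: term = 3.369105
  t = 2.0000: term = 406.317123
Convexity = (1/P) * sum = 412.038372 / 91.236678 = 4.516148


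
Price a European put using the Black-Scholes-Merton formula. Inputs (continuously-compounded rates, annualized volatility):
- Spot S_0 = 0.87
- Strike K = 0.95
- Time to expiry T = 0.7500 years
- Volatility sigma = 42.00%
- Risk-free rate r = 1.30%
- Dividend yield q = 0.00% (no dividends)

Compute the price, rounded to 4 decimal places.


d1 = (ln(S/K) + (r - q + 0.5*sigma^2) * T) / (sigma * sqrt(T)) = -0.03318052
d2 = d1 - sigma * sqrt(T) = -0.39691119
exp(-rT) = 0.99029738; exp(-qT) = 1.00000000
P = K * exp(-rT) * N(-d2) - S_0 * exp(-qT) * N(-d1)
N(-d1) = 0.51323468; N(-d2) = 0.65428352
P = 0.9500 * 0.99029738 * 0.65428352 - 0.8700 * 1.00000000 * 0.51323468 = 0.1690

Answer: Price = 0.1690


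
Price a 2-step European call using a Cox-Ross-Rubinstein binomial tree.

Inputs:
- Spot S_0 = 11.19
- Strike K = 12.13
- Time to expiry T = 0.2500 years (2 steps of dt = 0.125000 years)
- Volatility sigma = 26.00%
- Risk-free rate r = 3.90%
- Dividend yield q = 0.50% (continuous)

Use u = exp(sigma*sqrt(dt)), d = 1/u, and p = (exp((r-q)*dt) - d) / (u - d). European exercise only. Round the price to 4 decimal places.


Answer: Price = V(0,0) = 0.3266

Derivation:
dt = T/N = 0.125000
u = exp(sigma*sqrt(dt)) = 1.096281; d = 1/u = 0.912175
p = (exp((r-q)*dt) - d) / (u - d) = 0.500169
Discount per step: exp(-r*dt) = 0.995137
Stock lattice S(k, i) with i counting down-moves:
  k=0: S(0,0) = 11.1900
  k=1: S(1,0) = 12.2674; S(1,1) = 10.2072
  k=2: S(2,0) = 13.4485; S(2,1) = 11.1900; S(2,2) = 9.3108
Terminal payoffs V(N, i) = max(S_T - K, 0):
  V(2,0) = 1.318510; V(2,1) = 0.000000; V(2,2) = 0.000000
Backward induction: V(k, i) = exp(-r*dt) * [p * V(k+1, i) + (1-p) * V(k+1, i+1)].
  V(1,0) = exp(-r*dt) * [p*1.318510 + (1-p)*0.000000] = 0.656270
  V(1,1) = exp(-r*dt) * [p*0.000000 + (1-p)*0.000000] = 0.000000
  V(0,0) = exp(-r*dt) * [p*0.656270 + (1-p)*0.000000] = 0.326650


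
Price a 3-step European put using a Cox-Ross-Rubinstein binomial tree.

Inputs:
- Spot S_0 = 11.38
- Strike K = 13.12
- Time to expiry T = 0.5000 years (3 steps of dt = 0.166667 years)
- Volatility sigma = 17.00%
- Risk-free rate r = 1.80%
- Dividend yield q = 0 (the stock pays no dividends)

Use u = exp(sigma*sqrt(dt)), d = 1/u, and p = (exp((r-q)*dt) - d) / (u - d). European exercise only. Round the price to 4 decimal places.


Answer: Price = V(0,0) = 1.7361

Derivation:
dt = T/N = 0.166667
u = exp(sigma*sqrt(dt)) = 1.071867; d = 1/u = 0.932951
p = (exp((r-q)*dt) - d) / (u - d) = 0.504285
Discount per step: exp(-r*dt) = 0.997004
Stock lattice S(k, i) with i counting down-moves:
  k=0: S(0,0) = 11.3800
  k=1: S(1,0) = 12.1978; S(1,1) = 10.6170
  k=2: S(2,0) = 13.0745; S(2,1) = 11.3800; S(2,2) = 9.9051
  k=3: S(3,0) = 14.0141; S(3,1) = 12.1978; S(3,2) = 10.6170; S(3,3) = 9.2410
Terminal payoffs V(N, i) = max(K - S_T, 0):
  V(3,0) = 0.000000; V(3,1) = 0.922151; V(3,2) = 2.503013; V(3,3) = 3.878994
Backward induction: V(k, i) = exp(-r*dt) * [p * V(k+1, i) + (1-p) * V(k+1, i+1)].
  V(2,0) = exp(-r*dt) * [p*0.000000 + (1-p)*0.922151] = 0.455755
  V(2,1) = exp(-r*dt) * [p*0.922151 + (1-p)*2.503013] = 1.700699
  V(2,2) = exp(-r*dt) * [p*2.503013 + (1-p)*3.878994] = 3.175567
  V(1,0) = exp(-r*dt) * [p*0.455755 + (1-p)*1.700699] = 1.069679
  V(1,1) = exp(-r*dt) * [p*1.700699 + (1-p)*3.175567] = 2.424529
  V(0,0) = exp(-r*dt) * [p*1.069679 + (1-p)*2.424529] = 1.736083


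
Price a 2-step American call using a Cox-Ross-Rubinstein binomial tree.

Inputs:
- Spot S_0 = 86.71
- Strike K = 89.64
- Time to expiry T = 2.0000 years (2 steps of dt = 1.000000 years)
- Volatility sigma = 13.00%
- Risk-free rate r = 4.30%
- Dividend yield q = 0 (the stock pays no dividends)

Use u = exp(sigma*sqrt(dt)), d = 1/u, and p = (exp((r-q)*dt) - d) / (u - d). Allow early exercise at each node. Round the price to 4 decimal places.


dt = T/N = 1.000000
u = exp(sigma*sqrt(dt)) = 1.138828; d = 1/u = 0.878095
p = (exp((r-q)*dt) - d) / (u - d) = 0.636063
Discount per step: exp(-r*dt) = 0.957911
Stock lattice S(k, i) with i counting down-moves:
  k=0: S(0,0) = 86.7100
  k=1: S(1,0) = 98.7478; S(1,1) = 76.1397
  k=2: S(2,0) = 112.4568; S(2,1) = 86.7100; S(2,2) = 66.8579
Terminal payoffs V(N, i) = max(S_T - K, 0):
  V(2,0) = 22.816808; V(2,1) = 0.000000; V(2,2) = 0.000000
Backward induction: V(k, i) = exp(-r*dt) * [p * V(k+1, i) + (1-p) * V(k+1, i+1)]; then take max(V_cont, immediate exercise) for American.
  V(1,0) = exp(-r*dt) * [p*22.816808 + (1-p)*0.000000] = 13.902088; exercise = 9.107809; V(1,0) = max -> 13.902088
  V(1,1) = exp(-r*dt) * [p*0.000000 + (1-p)*0.000000] = 0.000000; exercise = 0.000000; V(1,1) = max -> 0.000000
  V(0,0) = exp(-r*dt) * [p*13.902088 + (1-p)*0.000000] = 8.470425; exercise = 0.000000; V(0,0) = max -> 8.470425

Answer: Price = V(0,0) = 8.4704


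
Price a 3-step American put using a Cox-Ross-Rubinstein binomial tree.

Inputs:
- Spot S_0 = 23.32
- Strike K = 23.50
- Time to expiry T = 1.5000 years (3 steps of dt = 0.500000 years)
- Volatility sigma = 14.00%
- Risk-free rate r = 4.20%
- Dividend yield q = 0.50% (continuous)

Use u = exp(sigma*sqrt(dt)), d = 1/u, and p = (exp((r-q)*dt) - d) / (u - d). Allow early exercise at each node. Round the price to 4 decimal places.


dt = T/N = 0.500000
u = exp(sigma*sqrt(dt)) = 1.104061; d = 1/u = 0.905747
p = (exp((r-q)*dt) - d) / (u - d) = 0.569426
Discount per step: exp(-r*dt) = 0.979219
Stock lattice S(k, i) with i counting down-moves:
  k=0: S(0,0) = 23.3200
  k=1: S(1,0) = 25.7467; S(1,1) = 21.1220
  k=2: S(2,0) = 28.4259; S(2,1) = 23.3200; S(2,2) = 19.1312
  k=3: S(3,0) = 31.3839; S(3,1) = 25.7467; S(3,2) = 21.1220; S(3,3) = 17.3280
Terminal payoffs V(N, i) = max(K - S_T, 0):
  V(3,0) = 0.000000; V(3,1) = 0.000000; V(3,2) = 2.377973; V(3,3) = 6.171951
Backward induction: V(k, i) = exp(-r*dt) * [p * V(k+1, i) + (1-p) * V(k+1, i+1)]; then take max(V_cont, immediate exercise) for American.
  V(2,0) = exp(-r*dt) * [p*0.000000 + (1-p)*0.000000] = 0.000000; exercise = 0.000000; V(2,0) = max -> 0.000000
  V(2,1) = exp(-r*dt) * [p*0.000000 + (1-p)*2.377973] = 1.002615; exercise = 0.180000; V(2,1) = max -> 1.002615
  V(2,2) = exp(-r*dt) * [p*2.377973 + (1-p)*6.171951] = 3.928196; exercise = 4.368782; V(2,2) = max -> 4.368782
  V(1,0) = exp(-r*dt) * [p*0.000000 + (1-p)*1.002615] = 0.422728; exercise = 0.000000; V(1,0) = max -> 0.422728
  V(1,1) = exp(-r*dt) * [p*1.002615 + (1-p)*4.368782] = 2.401043; exercise = 2.377973; V(1,1) = max -> 2.401043
  V(0,0) = exp(-r*dt) * [p*0.422728 + (1-p)*2.401043] = 1.248052; exercise = 0.180000; V(0,0) = max -> 1.248052

Answer: Price = V(0,0) = 1.2481


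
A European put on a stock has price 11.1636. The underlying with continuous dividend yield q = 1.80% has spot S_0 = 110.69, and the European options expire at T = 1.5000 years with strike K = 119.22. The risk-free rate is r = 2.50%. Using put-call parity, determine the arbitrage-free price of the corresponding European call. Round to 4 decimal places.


Answer: Call price = 4.0729

Derivation:
Put-call parity: C - P = S_0 * exp(-qT) - K * exp(-rT).
S_0 * exp(-qT) = 110.6900 * 0.97336124 = 107.74135582
K * exp(-rT) = 119.2200 * 0.96319442 = 114.83203848
C = P + S*exp(-qT) - K*exp(-rT)
C = 11.1636 + 107.74135582 - 114.83203848 = 4.0729


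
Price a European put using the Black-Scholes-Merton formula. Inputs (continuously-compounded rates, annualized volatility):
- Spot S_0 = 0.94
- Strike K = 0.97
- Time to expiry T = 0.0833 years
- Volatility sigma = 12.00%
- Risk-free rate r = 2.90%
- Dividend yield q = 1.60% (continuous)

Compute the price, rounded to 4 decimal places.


Answer: Price = 0.0324

Derivation:
d1 = (ln(S/K) + (r - q + 0.5*sigma^2) * T) / (sigma * sqrt(T)) = -0.85850498
d2 = d1 - sigma * sqrt(T) = -0.89313906
exp(-rT) = 0.99758722; exp(-qT) = 0.99866809
P = K * exp(-rT) * N(-d2) - S_0 * exp(-qT) * N(-d1)
N(-d1) = 0.80469316; N(-d2) = 0.81410865
P = 0.9700 * 0.99758722 * 0.81410865 - 0.9400 * 0.99866809 * 0.80469316 = 0.0324


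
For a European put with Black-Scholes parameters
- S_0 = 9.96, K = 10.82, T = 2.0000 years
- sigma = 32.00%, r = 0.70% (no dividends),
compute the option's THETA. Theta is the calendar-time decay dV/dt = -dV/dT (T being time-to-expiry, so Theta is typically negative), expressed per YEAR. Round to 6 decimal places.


Answer: Theta = -0.399957

Derivation:
d1 = 0.0742037816; d2 = -0.3783445584
phi(d1) = 0.3978454627; exp(-qT) = 1.0000000000; exp(-rT) = 0.9860975443
Theta = -S*exp(-qT)*phi(d1)*sigma/(2*sqrt(T)) + r*K*exp(-rT)*N(-d2) - q*S*exp(-qT)*N(-d1)
N(-d1) = 0.4704241184; N(-d2) = 0.6474126758; sqrt(T) = 1.4142135624
Term 1 = -9.9600 * 1.0000000000 * 0.3978454627 * 0.3200 / (2 * 1.4142135624) = -0.4483103162
Term 2 = 0.0070 * 10.8200 * 0.9860975443 * 0.6474126758 = 0.0483533286
Term 3 = 0 (no dividend yield, q = 0)
Theta = -0.4483103162 + (0.0483533286) + (0.0000000000) = -0.399957


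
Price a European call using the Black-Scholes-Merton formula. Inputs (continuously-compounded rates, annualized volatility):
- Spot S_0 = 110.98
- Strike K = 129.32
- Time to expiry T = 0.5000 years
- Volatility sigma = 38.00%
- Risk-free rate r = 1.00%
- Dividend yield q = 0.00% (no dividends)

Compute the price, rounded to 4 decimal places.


Answer: Price = 5.8368

Derivation:
d1 = (ln(S/K) + (r - q + 0.5*sigma^2) * T) / (sigma * sqrt(T)) = -0.41622519
d2 = d1 - sigma * sqrt(T) = -0.68492576
exp(-rT) = 0.99501248; exp(-qT) = 1.00000000
C = S_0 * exp(-qT) * N(d1) - K * exp(-rT) * N(d2)
N(d1) = 0.33862262; N(d2) = 0.24669538
C = 110.9800 * 1.00000000 * 0.33862262 - 129.3200 * 0.99501248 * 0.24669538 = 5.8368


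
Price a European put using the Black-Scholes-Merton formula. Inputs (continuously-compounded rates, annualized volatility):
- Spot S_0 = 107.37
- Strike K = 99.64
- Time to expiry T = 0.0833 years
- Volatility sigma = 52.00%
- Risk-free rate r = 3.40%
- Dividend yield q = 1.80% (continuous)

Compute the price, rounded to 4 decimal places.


Answer: Price = 3.0274

Derivation:
d1 = (ln(S/K) + (r - q + 0.5*sigma^2) * T) / (sigma * sqrt(T)) = 0.58176623
d2 = d1 - sigma * sqrt(T) = 0.43168518
exp(-rT) = 0.99717181; exp(-qT) = 0.99850172
P = K * exp(-rT) * N(-d2) - S_0 * exp(-qT) * N(-d1)
N(-d1) = 0.28036208; N(-d2) = 0.33298512
P = 99.6400 * 0.99717181 * 0.33298512 - 107.3700 * 0.99850172 * 0.28036208 = 3.0274


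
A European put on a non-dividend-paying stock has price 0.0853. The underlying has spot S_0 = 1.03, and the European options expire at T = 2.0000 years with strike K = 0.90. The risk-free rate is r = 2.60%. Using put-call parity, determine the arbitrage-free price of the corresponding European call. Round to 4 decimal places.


Answer: Call price = 0.2609

Derivation:
Put-call parity: C - P = S_0 * exp(-qT) - K * exp(-rT).
S_0 * exp(-qT) = 1.0300 * 1.00000000 = 1.03000000
K * exp(-rT) = 0.9000 * 0.94932887 = 0.85439598
C = P + S*exp(-qT) - K*exp(-rT)
C = 0.0853 + 1.03000000 - 0.85439598 = 0.2609


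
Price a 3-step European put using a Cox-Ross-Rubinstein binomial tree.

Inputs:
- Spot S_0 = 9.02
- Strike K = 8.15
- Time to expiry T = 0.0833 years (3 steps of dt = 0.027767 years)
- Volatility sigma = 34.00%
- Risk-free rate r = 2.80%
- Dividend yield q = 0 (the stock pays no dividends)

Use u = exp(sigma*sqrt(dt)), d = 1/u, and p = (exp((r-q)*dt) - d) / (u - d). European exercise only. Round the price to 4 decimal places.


dt = T/N = 0.027767
u = exp(sigma*sqrt(dt)) = 1.058291; d = 1/u = 0.944920
p = (exp((r-q)*dt) - d) / (u - d) = 0.492700
Discount per step: exp(-r*dt) = 0.999223
Stock lattice S(k, i) with i counting down-moves:
  k=0: S(0,0) = 9.0200
  k=1: S(1,0) = 9.5458; S(1,1) = 8.5232
  k=2: S(2,0) = 10.1022; S(2,1) = 9.0200; S(2,2) = 8.0537
  k=3: S(3,0) = 10.6911; S(3,1) = 9.5458; S(3,2) = 8.5232; S(3,3) = 7.6101
Terminal payoffs V(N, i) = max(K - S_T, 0):
  V(3,0) = 0.000000; V(3,1) = 0.000000; V(3,2) = 0.000000; V(3,3) = 0.539885
Backward induction: V(k, i) = exp(-r*dt) * [p * V(k+1, i) + (1-p) * V(k+1, i+1)].
  V(2,0) = exp(-r*dt) * [p*0.000000 + (1-p)*0.000000] = 0.000000
  V(2,1) = exp(-r*dt) * [p*0.000000 + (1-p)*0.000000] = 0.000000
  V(2,2) = exp(-r*dt) * [p*0.000000 + (1-p)*0.539885] = 0.273670
  V(1,0) = exp(-r*dt) * [p*0.000000 + (1-p)*0.000000] = 0.000000
  V(1,1) = exp(-r*dt) * [p*0.000000 + (1-p)*0.273670] = 0.138725
  V(0,0) = exp(-r*dt) * [p*0.000000 + (1-p)*0.138725] = 0.070320

Answer: Price = V(0,0) = 0.0703


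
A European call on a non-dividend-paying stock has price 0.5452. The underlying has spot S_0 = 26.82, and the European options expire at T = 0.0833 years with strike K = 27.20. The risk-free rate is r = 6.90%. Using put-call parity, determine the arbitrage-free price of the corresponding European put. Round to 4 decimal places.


Put-call parity: C - P = S_0 * exp(-qT) - K * exp(-rT).
S_0 * exp(-qT) = 26.8200 * 1.00000000 = 26.82000000
K * exp(-rT) = 27.2000 * 0.99426879 = 27.04411099
P = C - S*exp(-qT) + K*exp(-rT)
P = 0.5452 - 26.82000000 + 27.04411099 = 0.7693

Answer: Put price = 0.7693


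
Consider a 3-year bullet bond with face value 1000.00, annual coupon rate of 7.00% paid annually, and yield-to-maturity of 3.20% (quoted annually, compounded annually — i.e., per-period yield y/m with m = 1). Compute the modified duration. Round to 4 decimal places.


Coupon per period c = face * coupon_rate / m = 70.000000
Periods per year m = 1; per-period yield y/m = 0.032000
Number of cashflows N = 3
Cashflows (t years, CF_t, discount factor 1/(1+y/m)^(m*t), PV):
  t = 1.0000: CF_t = 70.000000, DF = 0.968992, PV = 67.829457
  t = 2.0000: CF_t = 70.000000, DF = 0.938946, PV = 65.726218
  t = 3.0000: CF_t = 1070.000000, DF = 0.909831, PV = 973.519569
Price P = sum_t PV_t = 1107.075245
First compute Macaulay numerator sum_t t * PV_t:
  t * PV_t at t = 1.0000: 67.829457
  t * PV_t at t = 2.0000: 131.452437
  t * PV_t at t = 3.0000: 2920.558707
Macaulay duration D = 3119.840601 / 1107.075245 = 2.818093
Modified duration = D / (1 + y/m) = 2.818093 / (1 + 0.032000) = 2.730710

Answer: Modified duration = 2.7307


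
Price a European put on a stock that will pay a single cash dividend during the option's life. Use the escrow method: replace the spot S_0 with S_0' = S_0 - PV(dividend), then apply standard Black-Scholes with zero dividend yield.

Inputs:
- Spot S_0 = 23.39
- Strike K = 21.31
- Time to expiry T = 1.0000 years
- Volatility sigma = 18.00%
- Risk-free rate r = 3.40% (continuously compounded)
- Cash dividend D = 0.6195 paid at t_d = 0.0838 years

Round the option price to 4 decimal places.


Answer: Price = 0.7026

Derivation:
PV(D) = D * exp(-r * t_d) = 0.6195 * 0.99715486 = 0.61773743
S_0' = S_0 - PV(D) = 23.3900 - 0.61773743 = 22.77226257
d1 = (ln(S_0'/K) + (r + sigma^2/2)*T) / (sigma*sqrt(T)) = 0.64759331
d2 = d1 - sigma*sqrt(T) = 0.46759331
exp(-rT) = 0.96657150
N(-d1) = 0.25862401; N(-d2) = 0.32003773
P = K * exp(-rT) * N(-d2) - S_0' * N(-d1) = 21.3100 * 0.96657150 * 0.32003773 - 22.77226257 * 0.25862401 = 0.7026


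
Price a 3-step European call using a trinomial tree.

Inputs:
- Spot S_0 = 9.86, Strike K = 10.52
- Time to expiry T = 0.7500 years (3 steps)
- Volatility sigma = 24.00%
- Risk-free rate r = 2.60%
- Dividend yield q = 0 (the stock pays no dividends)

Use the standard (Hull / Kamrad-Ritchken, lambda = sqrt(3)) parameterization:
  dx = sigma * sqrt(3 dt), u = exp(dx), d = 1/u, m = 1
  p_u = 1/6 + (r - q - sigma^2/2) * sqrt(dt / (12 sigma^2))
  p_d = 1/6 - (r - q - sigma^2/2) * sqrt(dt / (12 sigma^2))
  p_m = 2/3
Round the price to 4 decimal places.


dt = T/N = 0.250000; dx = sigma*sqrt(3*dt) = 0.207846
u = exp(dx) = 1.231024; d = 1/u = 0.812332
p_u = 0.164983, p_m = 0.666667, p_d = 0.168351
Discount per step: exp(-r*dt) = 0.993521
Stock lattice S(k, j) with j the centered position index:
  k=0: S(0,+0) = 9.8600
  k=1: S(1,-1) = 8.0096; S(1,+0) = 9.8600; S(1,+1) = 12.1379
  k=2: S(2,-2) = 6.5064; S(2,-1) = 8.0096; S(2,+0) = 9.8600; S(2,+1) = 12.1379; S(2,+2) = 14.9420
  k=3: S(3,-3) = 5.2854; S(3,-2) = 6.5064; S(3,-1) = 8.0096; S(3,+0) = 9.8600; S(3,+1) = 12.1379; S(3,+2) = 14.9420; S(3,+3) = 18.3940
Terminal payoffs V(N, j) = max(S_T - K, 0):
  V(3,-3) = 0.000000; V(3,-2) = 0.000000; V(3,-1) = 0.000000; V(3,+0) = 0.000000; V(3,+1) = 1.617894; V(3,+2) = 4.422035; V(3,+3) = 7.873999
Backward induction: V(k, j) = exp(-r*dt) * [p_u * V(k+1, j+1) + p_m * V(k+1, j) + p_d * V(k+1, j-1)]
  V(2,-2) = exp(-r*dt) * [p_u*0.000000 + p_m*0.000000 + p_d*0.000000] = 0.000000
  V(2,-1) = exp(-r*dt) * [p_u*0.000000 + p_m*0.000000 + p_d*0.000000] = 0.000000
  V(2,+0) = exp(-r*dt) * [p_u*1.617894 + p_m*0.000000 + p_d*0.000000] = 0.265195
  V(2,+1) = exp(-r*dt) * [p_u*4.422035 + p_m*1.617894 + p_d*0.000000] = 1.796440
  V(2,+2) = exp(-r*dt) * [p_u*7.873999 + p_m*4.422035 + p_d*1.617894] = 4.490189
  V(1,-1) = exp(-r*dt) * [p_u*0.265195 + p_m*0.000000 + p_d*0.000000] = 0.043469
  V(1,+0) = exp(-r*dt) * [p_u*1.796440 + p_m*0.265195 + p_d*0.000000] = 0.470113
  V(1,+1) = exp(-r*dt) * [p_u*4.490189 + p_m*1.796440 + p_d*0.265195] = 1.970228
  V(0,+0) = exp(-r*dt) * [p_u*1.970228 + p_m*0.470113 + p_d*0.043469] = 0.641596

Answer: Price = V(0,0) = 0.6416


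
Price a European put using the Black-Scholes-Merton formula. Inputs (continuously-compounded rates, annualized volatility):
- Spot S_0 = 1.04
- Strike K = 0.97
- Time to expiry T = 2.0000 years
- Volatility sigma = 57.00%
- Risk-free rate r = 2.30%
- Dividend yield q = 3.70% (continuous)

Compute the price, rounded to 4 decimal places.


Answer: Price = 0.2769

Derivation:
d1 = (ln(S/K) + (r - q + 0.5*sigma^2) * T) / (sigma * sqrt(T)) = 0.45475640
d2 = d1 - sigma * sqrt(T) = -0.35134533
exp(-rT) = 0.95504196; exp(-qT) = 0.92867169
P = K * exp(-rT) * N(-d2) - S_0 * exp(-qT) * N(-d1)
N(-d1) = 0.32464225; N(-d2) = 0.63733535
P = 0.9700 * 0.95504196 * 0.63733535 - 1.0400 * 0.92867169 * 0.32464225 = 0.2769


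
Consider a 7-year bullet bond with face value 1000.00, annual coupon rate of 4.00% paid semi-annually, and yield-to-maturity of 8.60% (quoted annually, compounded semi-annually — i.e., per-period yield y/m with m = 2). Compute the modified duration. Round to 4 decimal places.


Answer: Modified duration = 5.7755

Derivation:
Coupon per period c = face * coupon_rate / m = 20.000000
Periods per year m = 2; per-period yield y/m = 0.043000
Number of cashflows N = 14
Cashflows (t years, CF_t, discount factor 1/(1+y/m)^(m*t), PV):
  t = 0.5000: CF_t = 20.000000, DF = 0.958773, PV = 19.175455
  t = 1.0000: CF_t = 20.000000, DF = 0.919245, PV = 18.384905
  t = 1.5000: CF_t = 20.000000, DF = 0.881347, PV = 17.626946
  t = 2.0000: CF_t = 20.000000, DF = 0.845012, PV = 16.900236
  t = 2.5000: CF_t = 20.000000, DF = 0.810174, PV = 16.203486
  t = 3.0000: CF_t = 20.000000, DF = 0.776773, PV = 15.535461
  t = 3.5000: CF_t = 20.000000, DF = 0.744749, PV = 14.894977
  t = 4.0000: CF_t = 20.000000, DF = 0.714045, PV = 14.280898
  t = 4.5000: CF_t = 20.000000, DF = 0.684607, PV = 13.692136
  t = 5.0000: CF_t = 20.000000, DF = 0.656382, PV = 13.127648
  t = 5.5000: CF_t = 20.000000, DF = 0.629322, PV = 12.586431
  t = 6.0000: CF_t = 20.000000, DF = 0.603376, PV = 12.067527
  t = 6.5000: CF_t = 20.000000, DF = 0.578501, PV = 11.570017
  t = 7.0000: CF_t = 1020.000000, DF = 0.554651, PV = 565.743866
Price P = sum_t PV_t = 761.789989
First compute Macaulay numerator sum_t t * PV_t:
  t * PV_t at t = 0.5000: 9.587728
  t * PV_t at t = 1.0000: 18.384905
  t * PV_t at t = 1.5000: 26.440419
  t * PV_t at t = 2.0000: 33.800471
  t * PV_t at t = 2.5000: 40.508715
  t * PV_t at t = 3.0000: 46.606383
  t * PV_t at t = 3.5000: 52.132419
  t * PV_t at t = 4.0000: 57.123593
  t * PV_t at t = 4.5000: 61.614614
  t * PV_t at t = 5.0000: 65.638238
  t * PV_t at t = 5.5000: 69.225371
  t * PV_t at t = 6.0000: 72.405165
  t * PV_t at t = 6.5000: 75.205109
  t * PV_t at t = 7.0000: 3960.207061
Macaulay duration D = 4588.880191 / 761.789989 = 6.023813
Modified duration = D / (1 + y/m) = 6.023813 / (1 + 0.043000) = 5.775468


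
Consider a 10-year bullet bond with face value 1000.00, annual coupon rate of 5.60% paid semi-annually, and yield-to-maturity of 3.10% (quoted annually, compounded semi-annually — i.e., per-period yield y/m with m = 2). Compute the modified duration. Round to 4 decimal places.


Coupon per period c = face * coupon_rate / m = 28.000000
Periods per year m = 2; per-period yield y/m = 0.015500
Number of cashflows N = 20
Cashflows (t years, CF_t, discount factor 1/(1+y/m)^(m*t), PV):
  t = 0.5000: CF_t = 28.000000, DF = 0.984737, PV = 27.572624
  t = 1.0000: CF_t = 28.000000, DF = 0.969706, PV = 27.151772
  t = 1.5000: CF_t = 28.000000, DF = 0.954905, PV = 26.737343
  t = 2.0000: CF_t = 28.000000, DF = 0.940330, PV = 26.329240
  t = 2.5000: CF_t = 28.000000, DF = 0.925977, PV = 25.927366
  t = 3.0000: CF_t = 28.000000, DF = 0.911844, PV = 25.531625
  t = 3.5000: CF_t = 28.000000, DF = 0.897926, PV = 25.141926
  t = 4.0000: CF_t = 28.000000, DF = 0.884220, PV = 24.758174
  t = 4.5000: CF_t = 28.000000, DF = 0.870724, PV = 24.380280
  t = 5.0000: CF_t = 28.000000, DF = 0.857434, PV = 24.008153
  t = 5.5000: CF_t = 28.000000, DF = 0.844347, PV = 23.641707
  t = 6.0000: CF_t = 28.000000, DF = 0.831459, PV = 23.280854
  t = 6.5000: CF_t = 28.000000, DF = 0.818768, PV = 22.925508
  t = 7.0000: CF_t = 28.000000, DF = 0.806271, PV = 22.575587
  t = 7.5000: CF_t = 28.000000, DF = 0.793964, PV = 22.231006
  t = 8.0000: CF_t = 28.000000, DF = 0.781846, PV = 21.891685
  t = 8.5000: CF_t = 28.000000, DF = 0.769912, PV = 21.557543
  t = 9.0000: CF_t = 28.000000, DF = 0.758161, PV = 21.228501
  t = 9.5000: CF_t = 28.000000, DF = 0.746589, PV = 20.904482
  t = 10.0000: CF_t = 1028.000000, DF = 0.735193, PV = 755.778546
Price P = sum_t PV_t = 1213.553921
First compute Macaulay numerator sum_t t * PV_t:
  t * PV_t at t = 0.5000: 13.786312
  t * PV_t at t = 1.0000: 27.151772
  t * PV_t at t = 1.5000: 40.106015
  t * PV_t at t = 2.0000: 52.658480
  t * PV_t at t = 2.5000: 64.818414
  t * PV_t at t = 3.0000: 76.594876
  t * PV_t at t = 3.5000: 87.996740
  t * PV_t at t = 4.0000: 99.032696
  t * PV_t at t = 4.5000: 109.711258
  t * PV_t at t = 5.0000: 120.040766
  t * PV_t at t = 5.5000: 130.029387
  t * PV_t at t = 6.0000: 139.685121
  t * PV_t at t = 6.5000: 149.015803
  t * PV_t at t = 7.0000: 158.029106
  t * PV_t at t = 7.5000: 166.732545
  t * PV_t at t = 8.0000: 175.133479
  t * PV_t at t = 8.5000: 183.239115
  t * PV_t at t = 9.0000: 191.056511
  t * PV_t at t = 9.5000: 198.592576
  t * PV_t at t = 10.0000: 7557.785464
Macaulay duration D = 9741.196435 / 1213.553921 = 8.026999
Modified duration = D / (1 + y/m) = 8.026999 / (1 + 0.015500) = 7.904480

Answer: Modified duration = 7.9045


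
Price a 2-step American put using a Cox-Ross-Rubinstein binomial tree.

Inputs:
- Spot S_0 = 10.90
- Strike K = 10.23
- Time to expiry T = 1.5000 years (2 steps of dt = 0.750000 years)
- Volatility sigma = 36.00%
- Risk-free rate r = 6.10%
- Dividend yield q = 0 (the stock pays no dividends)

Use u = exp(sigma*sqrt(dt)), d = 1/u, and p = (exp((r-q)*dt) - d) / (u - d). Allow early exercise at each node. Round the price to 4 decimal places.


dt = T/N = 0.750000
u = exp(sigma*sqrt(dt)) = 1.365839; d = 1/u = 0.732151
p = (exp((r-q)*dt) - d) / (u - d) = 0.496556
Discount per step: exp(-r*dt) = 0.955281
Stock lattice S(k, i) with i counting down-moves:
  k=0: S(0,0) = 10.9000
  k=1: S(1,0) = 14.8876; S(1,1) = 7.9804
  k=2: S(2,0) = 20.3341; S(2,1) = 10.9000; S(2,2) = 5.8429
Terminal payoffs V(N, i) = max(K - S_T, 0):
  V(2,0) = 0.000000; V(2,1) = 0.000000; V(2,2) = 4.387116
Backward induction: V(k, i) = exp(-r*dt) * [p * V(k+1, i) + (1-p) * V(k+1, i+1)]; then take max(V_cont, immediate exercise) for American.
  V(1,0) = exp(-r*dt) * [p*0.000000 + (1-p)*0.000000] = 0.000000; exercise = 0.000000; V(1,0) = max -> 0.000000
  V(1,1) = exp(-r*dt) * [p*0.000000 + (1-p)*4.387116] = 2.109896; exercise = 2.249559; V(1,1) = max -> 2.249559
  V(0,0) = exp(-r*dt) * [p*0.000000 + (1-p)*2.249559] = 1.081881; exercise = 0.000000; V(0,0) = max -> 1.081881

Answer: Price = V(0,0) = 1.0819
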